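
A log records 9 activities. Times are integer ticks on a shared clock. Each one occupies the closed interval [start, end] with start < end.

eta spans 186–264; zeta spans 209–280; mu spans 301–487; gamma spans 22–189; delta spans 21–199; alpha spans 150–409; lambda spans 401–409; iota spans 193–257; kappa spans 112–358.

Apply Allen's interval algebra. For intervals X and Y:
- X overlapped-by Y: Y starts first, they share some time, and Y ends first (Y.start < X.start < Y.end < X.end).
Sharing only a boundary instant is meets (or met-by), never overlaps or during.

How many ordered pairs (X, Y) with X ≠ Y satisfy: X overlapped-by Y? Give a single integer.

12

Checking all 72 ordered pairs for relation 'overlapped-by'; matching pairs in alphabetical order:
(alpha, delta): alpha overlapped-by delta ✓
(alpha, gamma): alpha overlapped-by gamma ✓
(alpha, kappa): alpha overlapped-by kappa ✓
(eta, delta): eta overlapped-by delta ✓
(eta, gamma): eta overlapped-by gamma ✓
(iota, delta): iota overlapped-by delta ✓
(kappa, delta): kappa overlapped-by delta ✓
(kappa, gamma): kappa overlapped-by gamma ✓
(mu, alpha): mu overlapped-by alpha ✓
(mu, kappa): mu overlapped-by kappa ✓
(zeta, eta): zeta overlapped-by eta ✓
(zeta, iota): zeta overlapped-by iota ✓
Count: 12.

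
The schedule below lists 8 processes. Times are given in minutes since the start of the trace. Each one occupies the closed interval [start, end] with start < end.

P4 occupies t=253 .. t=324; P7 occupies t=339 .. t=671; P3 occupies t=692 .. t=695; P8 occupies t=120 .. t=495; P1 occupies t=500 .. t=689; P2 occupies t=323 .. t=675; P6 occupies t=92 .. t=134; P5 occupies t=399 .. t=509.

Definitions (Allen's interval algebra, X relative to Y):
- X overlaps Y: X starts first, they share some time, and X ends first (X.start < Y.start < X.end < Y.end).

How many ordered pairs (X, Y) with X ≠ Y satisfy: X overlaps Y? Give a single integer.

8

Checking all 56 ordered pairs for relation 'overlaps'; matching pairs in alphabetical order:
(P2, P1): P2 overlaps P1 ✓
(P4, P2): P4 overlaps P2 ✓
(P5, P1): P5 overlaps P1 ✓
(P6, P8): P6 overlaps P8 ✓
(P7, P1): P7 overlaps P1 ✓
(P8, P2): P8 overlaps P2 ✓
(P8, P5): P8 overlaps P5 ✓
(P8, P7): P8 overlaps P7 ✓
Count: 8.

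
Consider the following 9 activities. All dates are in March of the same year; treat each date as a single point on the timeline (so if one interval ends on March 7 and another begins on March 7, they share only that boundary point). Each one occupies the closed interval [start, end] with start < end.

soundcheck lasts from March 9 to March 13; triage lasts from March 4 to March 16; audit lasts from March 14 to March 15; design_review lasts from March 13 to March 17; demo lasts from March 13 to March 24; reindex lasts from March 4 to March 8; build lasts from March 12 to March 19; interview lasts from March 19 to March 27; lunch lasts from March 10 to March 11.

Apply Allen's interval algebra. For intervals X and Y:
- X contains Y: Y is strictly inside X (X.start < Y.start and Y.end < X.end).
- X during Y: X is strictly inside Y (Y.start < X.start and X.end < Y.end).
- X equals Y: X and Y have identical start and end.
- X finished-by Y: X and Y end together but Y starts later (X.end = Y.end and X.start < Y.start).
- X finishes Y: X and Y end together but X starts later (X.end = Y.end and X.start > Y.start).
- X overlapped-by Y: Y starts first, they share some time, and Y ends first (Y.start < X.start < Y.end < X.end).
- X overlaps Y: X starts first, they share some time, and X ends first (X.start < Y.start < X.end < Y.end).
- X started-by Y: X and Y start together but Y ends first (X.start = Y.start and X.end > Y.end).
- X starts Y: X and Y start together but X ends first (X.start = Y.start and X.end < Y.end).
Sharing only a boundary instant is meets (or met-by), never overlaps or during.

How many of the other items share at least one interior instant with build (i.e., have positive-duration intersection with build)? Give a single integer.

Target build = [March 12, March 19].
audit [March 14, March 15] → during → counts.
demo [March 13, March 24] → overlapped-by → counts.
design_review [March 13, March 17] → during → counts.
interview [March 19, March 27] → met-by → no.
lunch [March 10, March 11] → before → no.
reindex [March 4, March 8] → before → no.
soundcheck [March 9, March 13] → overlaps → counts.
triage [March 4, March 16] → overlaps → counts.
Total: 5.

5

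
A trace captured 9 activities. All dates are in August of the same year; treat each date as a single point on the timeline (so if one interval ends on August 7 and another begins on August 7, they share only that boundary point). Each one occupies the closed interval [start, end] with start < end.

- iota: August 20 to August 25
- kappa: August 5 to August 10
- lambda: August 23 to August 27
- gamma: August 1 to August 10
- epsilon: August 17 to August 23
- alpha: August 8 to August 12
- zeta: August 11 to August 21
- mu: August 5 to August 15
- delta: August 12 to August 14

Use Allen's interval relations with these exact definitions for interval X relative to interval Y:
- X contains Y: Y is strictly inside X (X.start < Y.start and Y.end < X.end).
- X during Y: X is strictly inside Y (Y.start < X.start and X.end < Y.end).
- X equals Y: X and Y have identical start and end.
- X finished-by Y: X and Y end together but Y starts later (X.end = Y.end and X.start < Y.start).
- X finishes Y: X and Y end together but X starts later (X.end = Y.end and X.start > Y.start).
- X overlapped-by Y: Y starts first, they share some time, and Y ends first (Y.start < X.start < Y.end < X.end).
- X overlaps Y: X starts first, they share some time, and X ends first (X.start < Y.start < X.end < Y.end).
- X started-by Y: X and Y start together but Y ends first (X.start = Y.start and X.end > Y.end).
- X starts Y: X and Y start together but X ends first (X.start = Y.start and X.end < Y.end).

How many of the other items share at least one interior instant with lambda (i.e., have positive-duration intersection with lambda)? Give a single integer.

1

Target lambda = [August 23, August 27].
alpha [August 8, August 12] → before → no.
delta [August 12, August 14] → before → no.
epsilon [August 17, August 23] → meets → no.
gamma [August 1, August 10] → before → no.
iota [August 20, August 25] → overlaps → counts.
kappa [August 5, August 10] → before → no.
mu [August 5, August 15] → before → no.
zeta [August 11, August 21] → before → no.
Total: 1.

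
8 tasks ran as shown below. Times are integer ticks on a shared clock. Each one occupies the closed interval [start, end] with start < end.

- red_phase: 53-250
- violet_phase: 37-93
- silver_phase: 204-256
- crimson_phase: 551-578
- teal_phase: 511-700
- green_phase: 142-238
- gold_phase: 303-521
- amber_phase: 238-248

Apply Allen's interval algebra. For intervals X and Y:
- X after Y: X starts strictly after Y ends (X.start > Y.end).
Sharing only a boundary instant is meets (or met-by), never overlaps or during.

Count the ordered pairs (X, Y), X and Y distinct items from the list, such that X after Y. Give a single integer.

Checking all 56 ordered pairs for relation 'after'; matching pairs in alphabetical order:
(amber_phase, violet_phase): amber_phase after violet_phase ✓
(crimson_phase, amber_phase): crimson_phase after amber_phase ✓
(crimson_phase, gold_phase): crimson_phase after gold_phase ✓
(crimson_phase, green_phase): crimson_phase after green_phase ✓
(crimson_phase, red_phase): crimson_phase after red_phase ✓
(crimson_phase, silver_phase): crimson_phase after silver_phase ✓
(crimson_phase, violet_phase): crimson_phase after violet_phase ✓
(gold_phase, amber_phase): gold_phase after amber_phase ✓
(gold_phase, green_phase): gold_phase after green_phase ✓
(gold_phase, red_phase): gold_phase after red_phase ✓
(gold_phase, silver_phase): gold_phase after silver_phase ✓
(gold_phase, violet_phase): gold_phase after violet_phase ✓
(green_phase, violet_phase): green_phase after violet_phase ✓
(silver_phase, violet_phase): silver_phase after violet_phase ✓
(teal_phase, amber_phase): teal_phase after amber_phase ✓
(teal_phase, green_phase): teal_phase after green_phase ✓
(teal_phase, red_phase): teal_phase after red_phase ✓
(teal_phase, silver_phase): teal_phase after silver_phase ✓
(teal_phase, violet_phase): teal_phase after violet_phase ✓
Count: 19.

19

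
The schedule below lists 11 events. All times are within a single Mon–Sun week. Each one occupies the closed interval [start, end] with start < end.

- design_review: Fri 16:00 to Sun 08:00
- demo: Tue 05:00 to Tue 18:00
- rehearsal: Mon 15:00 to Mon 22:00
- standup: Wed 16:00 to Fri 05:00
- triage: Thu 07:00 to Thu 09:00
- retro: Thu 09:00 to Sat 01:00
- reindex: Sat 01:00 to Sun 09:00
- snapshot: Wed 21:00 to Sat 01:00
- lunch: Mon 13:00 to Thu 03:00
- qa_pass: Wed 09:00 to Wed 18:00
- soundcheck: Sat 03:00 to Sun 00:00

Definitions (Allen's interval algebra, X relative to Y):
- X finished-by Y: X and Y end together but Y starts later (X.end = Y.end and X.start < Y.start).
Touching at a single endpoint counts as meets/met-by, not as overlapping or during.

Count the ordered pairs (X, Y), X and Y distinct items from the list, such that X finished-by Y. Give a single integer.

Checking all 110 ordered pairs for relation 'finished-by'; matching pairs in alphabetical order:
(snapshot, retro): snapshot finished-by retro ✓
Count: 1.

1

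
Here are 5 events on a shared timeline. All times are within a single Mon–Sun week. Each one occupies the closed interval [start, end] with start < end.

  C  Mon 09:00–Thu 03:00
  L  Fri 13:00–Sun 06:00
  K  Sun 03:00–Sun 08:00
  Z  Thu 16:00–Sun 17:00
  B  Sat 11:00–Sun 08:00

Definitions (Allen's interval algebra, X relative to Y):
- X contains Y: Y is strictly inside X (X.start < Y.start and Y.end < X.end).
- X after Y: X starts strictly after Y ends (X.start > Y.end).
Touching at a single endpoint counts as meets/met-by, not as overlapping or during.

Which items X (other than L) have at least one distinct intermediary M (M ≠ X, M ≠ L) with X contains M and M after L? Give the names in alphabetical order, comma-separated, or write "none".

none

Target L = [Fri 13:00, Sun 06:00].
Intermediaries M with M after L: none.
Union: none.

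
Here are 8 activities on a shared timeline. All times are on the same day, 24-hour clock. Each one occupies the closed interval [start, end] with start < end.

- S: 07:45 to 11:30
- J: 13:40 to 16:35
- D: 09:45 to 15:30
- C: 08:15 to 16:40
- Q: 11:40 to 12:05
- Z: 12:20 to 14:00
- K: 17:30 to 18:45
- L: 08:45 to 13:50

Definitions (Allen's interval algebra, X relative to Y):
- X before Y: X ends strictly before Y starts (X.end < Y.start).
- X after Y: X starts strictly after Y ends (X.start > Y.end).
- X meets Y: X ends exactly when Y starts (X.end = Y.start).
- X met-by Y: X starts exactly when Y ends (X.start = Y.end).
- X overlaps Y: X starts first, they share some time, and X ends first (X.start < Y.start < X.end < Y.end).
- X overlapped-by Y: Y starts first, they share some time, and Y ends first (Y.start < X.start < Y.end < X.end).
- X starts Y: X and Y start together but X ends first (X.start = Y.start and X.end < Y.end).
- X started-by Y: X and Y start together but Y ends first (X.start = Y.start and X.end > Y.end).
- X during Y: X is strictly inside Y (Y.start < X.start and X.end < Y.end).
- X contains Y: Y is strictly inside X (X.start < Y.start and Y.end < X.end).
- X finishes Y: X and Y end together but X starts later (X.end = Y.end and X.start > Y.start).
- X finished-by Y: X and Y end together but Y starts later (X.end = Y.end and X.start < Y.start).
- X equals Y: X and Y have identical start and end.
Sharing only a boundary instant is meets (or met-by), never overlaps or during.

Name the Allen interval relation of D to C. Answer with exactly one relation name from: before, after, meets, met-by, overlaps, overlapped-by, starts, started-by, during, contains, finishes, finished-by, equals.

during

D = [09:45, 15:30]; C = [08:15, 16:40].
Compare endpoints: D.start > C.start, D.start < C.end, D.end > C.start, D.end < C.end.
That pattern is 'during'.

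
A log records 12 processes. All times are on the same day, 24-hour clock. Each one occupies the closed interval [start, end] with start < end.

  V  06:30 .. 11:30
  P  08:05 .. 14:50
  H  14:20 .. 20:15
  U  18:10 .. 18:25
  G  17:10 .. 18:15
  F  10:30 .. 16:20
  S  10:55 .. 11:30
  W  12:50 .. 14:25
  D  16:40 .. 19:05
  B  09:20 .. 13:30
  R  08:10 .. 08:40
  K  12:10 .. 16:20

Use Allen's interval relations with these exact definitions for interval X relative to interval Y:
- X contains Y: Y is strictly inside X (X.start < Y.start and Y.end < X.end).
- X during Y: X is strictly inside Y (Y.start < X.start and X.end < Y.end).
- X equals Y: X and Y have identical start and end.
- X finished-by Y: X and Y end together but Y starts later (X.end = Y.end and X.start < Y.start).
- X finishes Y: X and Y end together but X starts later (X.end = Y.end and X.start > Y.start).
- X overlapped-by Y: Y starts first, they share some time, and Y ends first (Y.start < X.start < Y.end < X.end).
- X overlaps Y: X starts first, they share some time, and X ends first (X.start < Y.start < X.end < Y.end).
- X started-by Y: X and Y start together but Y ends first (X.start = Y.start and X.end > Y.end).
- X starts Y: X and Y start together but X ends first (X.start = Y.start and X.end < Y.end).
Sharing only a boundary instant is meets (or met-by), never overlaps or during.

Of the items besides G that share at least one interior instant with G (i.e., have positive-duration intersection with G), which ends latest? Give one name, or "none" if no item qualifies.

Target G = [17:10, 18:15].
B [09:20, 13:30] → before → excluded.
D [16:40, 19:05] → contains → candidate.
F [10:30, 16:20] → before → excluded.
H [14:20, 20:15] → contains → candidate.
K [12:10, 16:20] → before → excluded.
P [08:05, 14:50] → before → excluded.
R [08:10, 08:40] → before → excluded.
S [10:55, 11:30] → before → excluded.
U [18:10, 18:25] → overlapped-by → candidate.
V [06:30, 11:30] → before → excluded.
W [12:50, 14:25] → before → excluded.
Among candidates, latest end is 20:15 → H.

H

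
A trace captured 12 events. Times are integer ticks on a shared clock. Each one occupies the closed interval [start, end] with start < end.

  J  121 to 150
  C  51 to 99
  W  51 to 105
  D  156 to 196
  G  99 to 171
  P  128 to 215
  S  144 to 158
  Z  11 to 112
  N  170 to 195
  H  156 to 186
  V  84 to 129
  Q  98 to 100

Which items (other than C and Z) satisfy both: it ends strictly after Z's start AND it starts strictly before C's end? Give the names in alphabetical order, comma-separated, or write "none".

Q, V, W

Conditions: its end is strictly after Z's start (X.end > 11) AND its start is strictly before C's end (X.start < 99).
D: end 196 > 11? ✓; start 156 < 99? ✗ → no.
G: end 171 > 11? ✓; start 99 < 99? ✗ → no.
H: end 186 > 11? ✓; start 156 < 99? ✗ → no.
J: end 150 > 11? ✓; start 121 < 99? ✗ → no.
N: end 195 > 11? ✓; start 170 < 99? ✗ → no.
P: end 215 > 11? ✓; start 128 < 99? ✗ → no.
Q: end 100 > 11? ✓; start 98 < 99? ✓ → yes.
S: end 158 > 11? ✓; start 144 < 99? ✗ → no.
V: end 129 > 11? ✓; start 84 < 99? ✓ → yes.
W: end 105 > 11? ✓; start 51 < 99? ✓ → yes.
Result: Q, V, W.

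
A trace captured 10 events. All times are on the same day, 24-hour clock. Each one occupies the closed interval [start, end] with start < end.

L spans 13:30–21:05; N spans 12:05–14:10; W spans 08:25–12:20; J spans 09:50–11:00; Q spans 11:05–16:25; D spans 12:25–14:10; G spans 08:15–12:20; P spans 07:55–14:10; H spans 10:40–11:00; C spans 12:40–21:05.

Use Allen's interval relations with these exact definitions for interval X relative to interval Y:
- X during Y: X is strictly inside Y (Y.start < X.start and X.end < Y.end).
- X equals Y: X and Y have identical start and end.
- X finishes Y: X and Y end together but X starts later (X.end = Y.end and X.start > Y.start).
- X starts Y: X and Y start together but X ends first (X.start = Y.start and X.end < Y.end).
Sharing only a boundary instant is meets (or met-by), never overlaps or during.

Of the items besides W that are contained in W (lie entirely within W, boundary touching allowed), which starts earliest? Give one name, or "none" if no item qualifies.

J

Target W = [08:25, 12:20].
C [12:40, 21:05] → after → excluded.
D [12:25, 14:10] → after → excluded.
G [08:15, 12:20] → finished-by → excluded.
H [10:40, 11:00] → during → candidate.
J [09:50, 11:00] → during → candidate.
L [13:30, 21:05] → after → excluded.
N [12:05, 14:10] → overlapped-by → excluded.
P [07:55, 14:10] → contains → excluded.
Q [11:05, 16:25] → overlapped-by → excluded.
Among candidates, earliest start is 09:50 → J.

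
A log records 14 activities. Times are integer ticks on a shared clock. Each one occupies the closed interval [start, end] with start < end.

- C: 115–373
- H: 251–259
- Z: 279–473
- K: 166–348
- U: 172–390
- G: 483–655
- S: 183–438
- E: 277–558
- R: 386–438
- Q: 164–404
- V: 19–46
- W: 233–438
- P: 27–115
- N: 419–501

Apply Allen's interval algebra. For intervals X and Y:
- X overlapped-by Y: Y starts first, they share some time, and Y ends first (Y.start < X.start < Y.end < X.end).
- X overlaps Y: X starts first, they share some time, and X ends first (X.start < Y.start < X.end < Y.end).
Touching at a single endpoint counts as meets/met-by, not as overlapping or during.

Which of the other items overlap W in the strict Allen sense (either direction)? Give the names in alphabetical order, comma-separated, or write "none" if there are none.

C, E, K, N, Q, U, Z

Target W = [233, 438].
C [115, 373] → overlaps → yes.
E [277, 558] → overlapped-by → yes.
G [483, 655] → after → no.
H [251, 259] → during → no.
K [166, 348] → overlaps → yes.
N [419, 501] → overlapped-by → yes.
P [27, 115] → before → no.
Q [164, 404] → overlaps → yes.
R [386, 438] → finishes → no.
S [183, 438] → finished-by → no.
U [172, 390] → overlaps → yes.
V [19, 46] → before → no.
Z [279, 473] → overlapped-by → yes.
Result: C, E, K, N, Q, U, Z.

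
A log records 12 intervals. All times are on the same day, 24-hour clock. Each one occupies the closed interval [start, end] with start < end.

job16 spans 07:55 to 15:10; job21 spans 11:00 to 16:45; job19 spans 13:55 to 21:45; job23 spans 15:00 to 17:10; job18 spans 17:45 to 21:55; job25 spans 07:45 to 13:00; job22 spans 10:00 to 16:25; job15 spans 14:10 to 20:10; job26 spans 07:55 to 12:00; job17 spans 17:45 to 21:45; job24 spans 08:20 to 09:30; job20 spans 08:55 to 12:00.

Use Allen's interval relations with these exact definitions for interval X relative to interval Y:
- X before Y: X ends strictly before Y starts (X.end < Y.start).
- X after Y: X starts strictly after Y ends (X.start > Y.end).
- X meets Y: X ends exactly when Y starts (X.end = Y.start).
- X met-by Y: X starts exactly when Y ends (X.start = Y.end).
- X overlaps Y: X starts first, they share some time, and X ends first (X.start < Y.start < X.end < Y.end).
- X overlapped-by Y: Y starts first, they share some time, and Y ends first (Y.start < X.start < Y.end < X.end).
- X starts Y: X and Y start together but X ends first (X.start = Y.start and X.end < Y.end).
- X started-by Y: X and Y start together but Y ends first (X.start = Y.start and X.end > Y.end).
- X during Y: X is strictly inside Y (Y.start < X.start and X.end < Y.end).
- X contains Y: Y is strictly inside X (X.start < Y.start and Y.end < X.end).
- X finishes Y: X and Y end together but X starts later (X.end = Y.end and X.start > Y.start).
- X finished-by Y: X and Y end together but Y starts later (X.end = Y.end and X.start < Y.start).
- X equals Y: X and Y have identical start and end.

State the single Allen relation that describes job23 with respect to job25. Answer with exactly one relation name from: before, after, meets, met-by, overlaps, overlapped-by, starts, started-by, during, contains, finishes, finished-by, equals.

job23 = [15:00, 17:10]; job25 = [07:45, 13:00].
Compare endpoints: job23.start > job25.start, job23.start > job25.end, job23.end > job25.start, job23.end > job25.end.
That pattern is 'after'.

after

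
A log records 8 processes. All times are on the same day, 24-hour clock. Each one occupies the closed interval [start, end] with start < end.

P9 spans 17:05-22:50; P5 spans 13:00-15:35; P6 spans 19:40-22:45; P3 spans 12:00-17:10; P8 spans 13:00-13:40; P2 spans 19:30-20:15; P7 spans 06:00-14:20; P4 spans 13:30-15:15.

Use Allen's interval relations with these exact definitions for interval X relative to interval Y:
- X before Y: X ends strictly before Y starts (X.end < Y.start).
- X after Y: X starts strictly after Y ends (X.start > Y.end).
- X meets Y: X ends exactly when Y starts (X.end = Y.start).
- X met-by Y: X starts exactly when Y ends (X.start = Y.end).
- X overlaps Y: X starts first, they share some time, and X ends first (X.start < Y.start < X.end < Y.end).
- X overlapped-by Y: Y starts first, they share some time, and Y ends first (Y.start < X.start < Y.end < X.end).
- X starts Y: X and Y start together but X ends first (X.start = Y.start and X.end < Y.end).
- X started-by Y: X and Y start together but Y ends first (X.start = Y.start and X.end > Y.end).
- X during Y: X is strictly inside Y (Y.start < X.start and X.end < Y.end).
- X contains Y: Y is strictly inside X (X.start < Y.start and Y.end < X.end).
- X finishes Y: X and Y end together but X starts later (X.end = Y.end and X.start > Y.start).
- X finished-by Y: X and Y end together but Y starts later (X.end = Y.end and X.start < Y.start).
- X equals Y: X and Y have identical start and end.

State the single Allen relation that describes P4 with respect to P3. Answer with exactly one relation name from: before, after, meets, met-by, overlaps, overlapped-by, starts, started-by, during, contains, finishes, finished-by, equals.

P4 = [13:30, 15:15]; P3 = [12:00, 17:10].
Compare endpoints: P4.start > P3.start, P4.start < P3.end, P4.end > P3.start, P4.end < P3.end.
That pattern is 'during'.

during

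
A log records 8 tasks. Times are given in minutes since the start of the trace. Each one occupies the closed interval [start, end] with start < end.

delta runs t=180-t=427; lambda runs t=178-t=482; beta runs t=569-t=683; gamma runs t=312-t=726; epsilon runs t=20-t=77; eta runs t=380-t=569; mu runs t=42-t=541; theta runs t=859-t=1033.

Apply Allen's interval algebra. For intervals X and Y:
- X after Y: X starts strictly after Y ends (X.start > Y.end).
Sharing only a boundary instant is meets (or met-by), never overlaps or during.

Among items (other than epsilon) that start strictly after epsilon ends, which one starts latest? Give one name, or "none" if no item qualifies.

Target epsilon = [t=20, t=77].
beta [t=569, t=683] → after → candidate.
delta [t=180, t=427] → after → candidate.
eta [t=380, t=569] → after → candidate.
gamma [t=312, t=726] → after → candidate.
lambda [t=178, t=482] → after → candidate.
mu [t=42, t=541] → overlapped-by → excluded.
theta [t=859, t=1033] → after → candidate.
Among candidates, latest start is t=859 → theta.

theta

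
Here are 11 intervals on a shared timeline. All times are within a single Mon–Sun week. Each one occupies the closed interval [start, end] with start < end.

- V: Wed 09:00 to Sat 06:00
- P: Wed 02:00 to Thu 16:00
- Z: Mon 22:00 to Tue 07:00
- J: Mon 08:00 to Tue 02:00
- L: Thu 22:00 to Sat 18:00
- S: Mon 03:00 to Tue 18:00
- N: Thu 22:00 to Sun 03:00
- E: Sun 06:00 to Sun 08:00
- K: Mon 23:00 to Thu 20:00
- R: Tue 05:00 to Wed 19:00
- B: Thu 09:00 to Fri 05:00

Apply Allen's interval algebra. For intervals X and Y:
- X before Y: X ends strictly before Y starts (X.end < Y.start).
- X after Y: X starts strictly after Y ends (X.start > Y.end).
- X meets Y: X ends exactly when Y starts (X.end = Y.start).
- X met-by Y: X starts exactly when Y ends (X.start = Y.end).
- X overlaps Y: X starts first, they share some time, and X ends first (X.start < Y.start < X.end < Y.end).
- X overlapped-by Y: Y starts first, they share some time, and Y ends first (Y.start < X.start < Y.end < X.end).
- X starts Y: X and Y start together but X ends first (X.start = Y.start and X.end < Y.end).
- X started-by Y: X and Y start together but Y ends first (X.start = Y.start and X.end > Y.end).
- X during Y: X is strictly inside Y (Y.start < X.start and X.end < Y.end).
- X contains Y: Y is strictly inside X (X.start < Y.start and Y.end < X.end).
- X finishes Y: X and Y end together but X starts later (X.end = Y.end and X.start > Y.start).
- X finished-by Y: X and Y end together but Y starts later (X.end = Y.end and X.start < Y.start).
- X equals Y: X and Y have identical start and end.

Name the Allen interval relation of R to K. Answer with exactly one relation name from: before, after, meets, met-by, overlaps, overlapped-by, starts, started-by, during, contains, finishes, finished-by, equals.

during

R = [Tue 05:00, Wed 19:00]; K = [Mon 23:00, Thu 20:00].
Compare endpoints: R.start > K.start, R.start < K.end, R.end > K.start, R.end < K.end.
That pattern is 'during'.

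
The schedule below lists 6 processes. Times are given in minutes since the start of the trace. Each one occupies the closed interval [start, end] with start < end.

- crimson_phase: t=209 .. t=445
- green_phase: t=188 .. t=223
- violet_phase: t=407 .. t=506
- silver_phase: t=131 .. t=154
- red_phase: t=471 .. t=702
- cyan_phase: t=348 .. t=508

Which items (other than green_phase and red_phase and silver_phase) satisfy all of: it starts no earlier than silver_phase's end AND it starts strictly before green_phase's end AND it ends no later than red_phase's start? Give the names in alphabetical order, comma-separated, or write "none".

crimson_phase

Conditions: its start is no earlier than silver_phase's end (X.start >= t=154) AND its start is strictly before green_phase's end (X.start < t=223) AND its end is no later than red_phase's start (X.end <= t=471).
crimson_phase: start t=209 >= t=154? ✓; start t=209 < t=223? ✓; end t=445 <= t=471? ✓ → yes.
cyan_phase: start t=348 >= t=154? ✓; start t=348 < t=223? ✗; end t=508 <= t=471? ✗ → no.
violet_phase: start t=407 >= t=154? ✓; start t=407 < t=223? ✗; end t=506 <= t=471? ✗ → no.
Result: crimson_phase.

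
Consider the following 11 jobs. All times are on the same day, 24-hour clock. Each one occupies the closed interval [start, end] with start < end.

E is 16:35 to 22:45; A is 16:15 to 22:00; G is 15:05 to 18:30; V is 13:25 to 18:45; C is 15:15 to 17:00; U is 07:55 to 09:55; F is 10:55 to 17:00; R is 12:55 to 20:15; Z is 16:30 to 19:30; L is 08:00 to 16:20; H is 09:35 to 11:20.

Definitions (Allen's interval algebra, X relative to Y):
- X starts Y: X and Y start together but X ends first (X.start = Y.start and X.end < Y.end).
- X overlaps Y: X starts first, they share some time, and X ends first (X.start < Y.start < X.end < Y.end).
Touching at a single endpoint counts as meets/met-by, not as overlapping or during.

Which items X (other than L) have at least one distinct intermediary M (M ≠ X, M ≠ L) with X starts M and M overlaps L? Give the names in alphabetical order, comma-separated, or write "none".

none

Target L = [08:00, 16:20].
Intermediaries M with M overlaps L: U.
Via U — items with X starts U: none.
Union: none.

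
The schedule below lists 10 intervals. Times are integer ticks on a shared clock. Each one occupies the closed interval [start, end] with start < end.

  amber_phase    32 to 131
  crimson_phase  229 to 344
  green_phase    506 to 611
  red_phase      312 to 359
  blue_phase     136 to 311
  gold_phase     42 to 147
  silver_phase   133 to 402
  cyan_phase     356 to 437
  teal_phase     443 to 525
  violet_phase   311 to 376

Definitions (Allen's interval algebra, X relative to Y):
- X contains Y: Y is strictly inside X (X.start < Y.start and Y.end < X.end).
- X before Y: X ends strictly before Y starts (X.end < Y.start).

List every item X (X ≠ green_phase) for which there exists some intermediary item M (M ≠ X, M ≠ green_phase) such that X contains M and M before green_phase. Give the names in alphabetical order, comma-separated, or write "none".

Target green_phase = [506, 611].
Intermediaries M with M before green_phase: amber_phase, blue_phase, crimson_phase, cyan_phase, gold_phase, red_phase, silver_phase, violet_phase.
Via amber_phase — items with X contains amber_phase: none.
Via blue_phase — items with X contains blue_phase: silver_phase.
Via crimson_phase — items with X contains crimson_phase: silver_phase.
Via cyan_phase — items with X contains cyan_phase: none.
Via gold_phase — items with X contains gold_phase: none.
Via red_phase — items with X contains red_phase: silver_phase, violet_phase.
Via silver_phase — items with X contains silver_phase: none.
Via violet_phase — items with X contains violet_phase: silver_phase.
Union: silver_phase, violet_phase.

silver_phase, violet_phase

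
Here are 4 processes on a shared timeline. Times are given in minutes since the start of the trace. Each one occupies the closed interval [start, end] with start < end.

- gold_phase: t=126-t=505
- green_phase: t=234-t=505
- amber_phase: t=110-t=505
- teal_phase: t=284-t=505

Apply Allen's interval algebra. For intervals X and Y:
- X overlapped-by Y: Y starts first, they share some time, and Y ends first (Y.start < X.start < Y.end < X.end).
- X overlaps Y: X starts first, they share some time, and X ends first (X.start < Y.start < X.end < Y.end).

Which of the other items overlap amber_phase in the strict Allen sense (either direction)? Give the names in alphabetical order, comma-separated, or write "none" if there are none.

Target amber_phase = [t=110, t=505].
gold_phase [t=126, t=505] → finishes → no.
green_phase [t=234, t=505] → finishes → no.
teal_phase [t=284, t=505] → finishes → no.
Result: none.

none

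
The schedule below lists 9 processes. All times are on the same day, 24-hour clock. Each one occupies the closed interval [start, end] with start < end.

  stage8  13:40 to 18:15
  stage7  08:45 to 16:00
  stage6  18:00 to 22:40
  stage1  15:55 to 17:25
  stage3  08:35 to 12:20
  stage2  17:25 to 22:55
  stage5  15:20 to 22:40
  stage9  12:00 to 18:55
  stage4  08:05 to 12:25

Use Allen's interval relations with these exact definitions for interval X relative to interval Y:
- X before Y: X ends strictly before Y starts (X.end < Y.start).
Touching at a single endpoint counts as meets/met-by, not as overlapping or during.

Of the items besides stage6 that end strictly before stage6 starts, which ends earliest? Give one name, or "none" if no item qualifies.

Target stage6 = [18:00, 22:40].
stage1 [15:55, 17:25] → before → candidate.
stage2 [17:25, 22:55] → contains → excluded.
stage3 [08:35, 12:20] → before → candidate.
stage4 [08:05, 12:25] → before → candidate.
stage5 [15:20, 22:40] → finished-by → excluded.
stage7 [08:45, 16:00] → before → candidate.
stage8 [13:40, 18:15] → overlaps → excluded.
stage9 [12:00, 18:55] → overlaps → excluded.
Among candidates, earliest end is 12:20 → stage3.

stage3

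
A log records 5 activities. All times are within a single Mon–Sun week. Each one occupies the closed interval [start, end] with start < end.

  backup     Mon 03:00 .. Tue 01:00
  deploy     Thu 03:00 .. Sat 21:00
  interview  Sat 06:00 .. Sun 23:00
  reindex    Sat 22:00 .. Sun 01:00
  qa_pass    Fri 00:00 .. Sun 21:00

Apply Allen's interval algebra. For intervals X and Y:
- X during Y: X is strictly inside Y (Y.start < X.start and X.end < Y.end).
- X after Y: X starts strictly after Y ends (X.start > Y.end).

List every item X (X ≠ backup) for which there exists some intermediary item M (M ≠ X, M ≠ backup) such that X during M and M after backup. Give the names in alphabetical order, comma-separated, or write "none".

reindex

Target backup = [Mon 03:00, Tue 01:00].
Intermediaries M with M after backup: deploy, interview, qa_pass, reindex.
Via deploy — items with X during deploy: none.
Via interview — items with X during interview: reindex.
Via qa_pass — items with X during qa_pass: reindex.
Via reindex — items with X during reindex: none.
Union: reindex.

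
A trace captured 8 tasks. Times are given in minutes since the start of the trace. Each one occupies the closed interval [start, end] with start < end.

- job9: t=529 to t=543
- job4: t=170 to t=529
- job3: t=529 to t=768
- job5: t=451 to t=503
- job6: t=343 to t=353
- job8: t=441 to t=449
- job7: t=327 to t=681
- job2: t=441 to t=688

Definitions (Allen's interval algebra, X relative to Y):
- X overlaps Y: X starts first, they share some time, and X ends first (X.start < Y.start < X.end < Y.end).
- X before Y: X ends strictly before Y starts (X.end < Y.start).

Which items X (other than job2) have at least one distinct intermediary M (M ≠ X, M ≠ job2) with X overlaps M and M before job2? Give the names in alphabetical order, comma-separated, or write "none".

Target job2 = [t=441, t=688].
Intermediaries M with M before job2: job6.
Via job6 — items with X overlaps job6: none.
Union: none.

none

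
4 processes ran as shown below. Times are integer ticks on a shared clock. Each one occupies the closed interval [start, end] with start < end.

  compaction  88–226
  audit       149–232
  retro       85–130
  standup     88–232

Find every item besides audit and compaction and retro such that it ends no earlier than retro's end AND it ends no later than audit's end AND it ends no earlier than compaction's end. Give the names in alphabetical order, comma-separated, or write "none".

Conditions: its end is no earlier than retro's end (X.end >= 130) AND its end is no later than audit's end (X.end <= 232) AND its end is no earlier than compaction's end (X.end >= 226).
standup: end 232 >= 130? ✓; end 232 <= 232? ✓; end 232 >= 226? ✓ → yes.
Result: standup.

standup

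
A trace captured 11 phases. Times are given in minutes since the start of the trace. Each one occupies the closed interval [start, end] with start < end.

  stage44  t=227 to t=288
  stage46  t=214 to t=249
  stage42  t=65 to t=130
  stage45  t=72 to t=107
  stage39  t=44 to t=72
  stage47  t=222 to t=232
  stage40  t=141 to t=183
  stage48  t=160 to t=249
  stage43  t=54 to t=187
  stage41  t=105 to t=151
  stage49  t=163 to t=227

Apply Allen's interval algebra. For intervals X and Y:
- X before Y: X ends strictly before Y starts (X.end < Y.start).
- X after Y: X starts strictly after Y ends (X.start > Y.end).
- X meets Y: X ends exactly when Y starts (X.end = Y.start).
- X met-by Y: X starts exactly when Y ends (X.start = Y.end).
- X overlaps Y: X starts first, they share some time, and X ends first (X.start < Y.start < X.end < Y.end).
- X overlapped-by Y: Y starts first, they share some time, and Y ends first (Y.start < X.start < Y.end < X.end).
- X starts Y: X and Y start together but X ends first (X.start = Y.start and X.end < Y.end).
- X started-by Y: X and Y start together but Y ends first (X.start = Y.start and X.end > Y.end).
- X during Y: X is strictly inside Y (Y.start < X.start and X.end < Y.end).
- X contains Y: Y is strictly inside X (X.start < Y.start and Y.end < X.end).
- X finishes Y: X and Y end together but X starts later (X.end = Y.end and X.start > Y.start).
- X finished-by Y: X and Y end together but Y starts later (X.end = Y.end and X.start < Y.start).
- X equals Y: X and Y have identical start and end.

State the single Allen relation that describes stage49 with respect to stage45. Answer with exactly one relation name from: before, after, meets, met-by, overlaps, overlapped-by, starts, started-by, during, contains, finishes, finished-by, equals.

after

stage49 = [t=163, t=227]; stage45 = [t=72, t=107].
Compare endpoints: stage49.start > stage45.start, stage49.start > stage45.end, stage49.end > stage45.start, stage49.end > stage45.end.
That pattern is 'after'.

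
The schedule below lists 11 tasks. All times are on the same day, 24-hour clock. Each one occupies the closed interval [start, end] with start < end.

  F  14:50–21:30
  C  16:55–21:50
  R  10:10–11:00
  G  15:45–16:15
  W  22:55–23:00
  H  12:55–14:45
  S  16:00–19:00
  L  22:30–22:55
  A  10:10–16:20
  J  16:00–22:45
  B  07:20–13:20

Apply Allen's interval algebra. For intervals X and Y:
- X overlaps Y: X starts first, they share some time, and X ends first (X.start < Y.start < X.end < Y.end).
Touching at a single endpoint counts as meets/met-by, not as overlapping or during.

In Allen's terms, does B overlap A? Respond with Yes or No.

B = [07:20, 13:20], A = [10:10, 16:20].
Actual relation of B to A: overlaps.
Asked whether 'overlaps' holds → Yes.

Yes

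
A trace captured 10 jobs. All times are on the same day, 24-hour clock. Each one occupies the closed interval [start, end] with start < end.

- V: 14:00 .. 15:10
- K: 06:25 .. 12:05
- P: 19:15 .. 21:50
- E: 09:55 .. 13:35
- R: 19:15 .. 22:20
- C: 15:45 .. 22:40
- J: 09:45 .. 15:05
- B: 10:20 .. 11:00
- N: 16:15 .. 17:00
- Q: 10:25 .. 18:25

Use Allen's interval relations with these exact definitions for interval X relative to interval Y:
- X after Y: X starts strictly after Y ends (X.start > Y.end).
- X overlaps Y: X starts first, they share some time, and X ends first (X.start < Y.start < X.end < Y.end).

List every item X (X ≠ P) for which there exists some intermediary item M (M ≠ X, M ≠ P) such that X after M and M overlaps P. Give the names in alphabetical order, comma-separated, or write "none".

Target P = [19:15, 21:50].
Intermediaries M with M overlaps P: none.
Union: none.

none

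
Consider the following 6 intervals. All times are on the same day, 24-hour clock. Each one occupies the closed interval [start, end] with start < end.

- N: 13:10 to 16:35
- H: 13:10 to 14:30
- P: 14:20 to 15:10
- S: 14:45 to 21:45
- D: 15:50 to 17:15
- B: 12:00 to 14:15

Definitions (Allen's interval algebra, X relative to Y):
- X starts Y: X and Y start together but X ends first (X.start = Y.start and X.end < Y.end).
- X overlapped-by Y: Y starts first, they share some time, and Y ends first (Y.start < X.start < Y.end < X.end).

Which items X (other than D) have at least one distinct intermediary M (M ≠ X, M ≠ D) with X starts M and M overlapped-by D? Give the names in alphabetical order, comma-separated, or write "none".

none

Target D = [15:50, 17:15].
Intermediaries M with M overlapped-by D: none.
Union: none.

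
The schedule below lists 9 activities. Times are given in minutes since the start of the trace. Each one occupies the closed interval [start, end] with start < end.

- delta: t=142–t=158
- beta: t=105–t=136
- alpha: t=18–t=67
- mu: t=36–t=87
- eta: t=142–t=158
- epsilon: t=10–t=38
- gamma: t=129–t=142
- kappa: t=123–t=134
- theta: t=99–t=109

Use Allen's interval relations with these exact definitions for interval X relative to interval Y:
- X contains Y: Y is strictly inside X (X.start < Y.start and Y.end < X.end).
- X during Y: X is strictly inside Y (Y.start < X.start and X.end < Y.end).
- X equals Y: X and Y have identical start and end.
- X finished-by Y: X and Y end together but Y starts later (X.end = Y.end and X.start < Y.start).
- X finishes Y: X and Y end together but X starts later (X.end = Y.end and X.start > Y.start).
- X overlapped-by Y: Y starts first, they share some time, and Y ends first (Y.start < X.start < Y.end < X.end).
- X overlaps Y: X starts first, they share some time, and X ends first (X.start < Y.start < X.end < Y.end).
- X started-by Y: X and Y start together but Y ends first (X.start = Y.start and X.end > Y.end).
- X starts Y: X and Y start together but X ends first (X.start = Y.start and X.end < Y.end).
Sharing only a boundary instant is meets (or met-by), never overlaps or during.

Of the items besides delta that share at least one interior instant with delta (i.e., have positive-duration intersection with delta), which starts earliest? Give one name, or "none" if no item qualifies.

eta

Target delta = [t=142, t=158].
alpha [t=18, t=67] → before → excluded.
beta [t=105, t=136] → before → excluded.
epsilon [t=10, t=38] → before → excluded.
eta [t=142, t=158] → equals → candidate.
gamma [t=129, t=142] → meets → excluded.
kappa [t=123, t=134] → before → excluded.
mu [t=36, t=87] → before → excluded.
theta [t=99, t=109] → before → excluded.
Among candidates, earliest start is t=142 → eta.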